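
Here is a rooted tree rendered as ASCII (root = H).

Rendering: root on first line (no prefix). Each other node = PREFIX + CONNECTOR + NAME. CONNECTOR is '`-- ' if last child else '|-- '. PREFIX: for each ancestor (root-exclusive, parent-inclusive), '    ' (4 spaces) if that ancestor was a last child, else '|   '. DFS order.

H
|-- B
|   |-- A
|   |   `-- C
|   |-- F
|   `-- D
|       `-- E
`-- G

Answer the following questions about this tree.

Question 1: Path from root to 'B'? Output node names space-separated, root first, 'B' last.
Answer: H B

Derivation:
Walk down from root: H -> B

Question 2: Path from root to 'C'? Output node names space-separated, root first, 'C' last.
Walk down from root: H -> B -> A -> C

Answer: H B A C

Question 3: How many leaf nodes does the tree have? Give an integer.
Leaves (nodes with no children): C, E, F, G

Answer: 4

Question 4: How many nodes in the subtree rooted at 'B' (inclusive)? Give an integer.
Subtree rooted at B contains: A, B, C, D, E, F
Count = 6

Answer: 6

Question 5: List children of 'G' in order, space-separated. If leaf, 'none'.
Node G's children (from adjacency): (leaf)

Answer: none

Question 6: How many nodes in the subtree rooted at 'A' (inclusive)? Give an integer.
Answer: 2

Derivation:
Subtree rooted at A contains: A, C
Count = 2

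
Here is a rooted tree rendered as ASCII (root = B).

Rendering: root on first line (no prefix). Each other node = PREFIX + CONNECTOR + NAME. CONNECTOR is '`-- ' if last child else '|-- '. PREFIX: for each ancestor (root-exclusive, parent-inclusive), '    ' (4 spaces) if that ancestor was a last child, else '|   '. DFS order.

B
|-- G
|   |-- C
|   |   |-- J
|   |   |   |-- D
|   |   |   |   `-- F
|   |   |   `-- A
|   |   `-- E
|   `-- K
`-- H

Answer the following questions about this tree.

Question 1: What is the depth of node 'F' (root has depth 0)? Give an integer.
Path from root to F: B -> G -> C -> J -> D -> F
Depth = number of edges = 5

Answer: 5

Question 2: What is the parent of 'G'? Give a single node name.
Answer: B

Derivation:
Scan adjacency: G appears as child of B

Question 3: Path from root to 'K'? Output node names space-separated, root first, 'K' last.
Answer: B G K

Derivation:
Walk down from root: B -> G -> K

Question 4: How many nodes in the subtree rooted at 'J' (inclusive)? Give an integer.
Subtree rooted at J contains: A, D, F, J
Count = 4

Answer: 4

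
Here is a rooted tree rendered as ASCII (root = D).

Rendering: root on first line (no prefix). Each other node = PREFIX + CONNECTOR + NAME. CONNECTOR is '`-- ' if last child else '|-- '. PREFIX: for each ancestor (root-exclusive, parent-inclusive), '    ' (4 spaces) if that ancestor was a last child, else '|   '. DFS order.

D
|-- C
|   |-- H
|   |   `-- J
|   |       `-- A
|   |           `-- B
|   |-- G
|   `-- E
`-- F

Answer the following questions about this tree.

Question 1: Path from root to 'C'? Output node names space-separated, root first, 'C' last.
Walk down from root: D -> C

Answer: D C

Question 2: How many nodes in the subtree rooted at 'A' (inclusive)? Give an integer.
Answer: 2

Derivation:
Subtree rooted at A contains: A, B
Count = 2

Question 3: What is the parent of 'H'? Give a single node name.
Scan adjacency: H appears as child of C

Answer: C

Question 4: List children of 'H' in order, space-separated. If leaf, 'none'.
Node H's children (from adjacency): J

Answer: J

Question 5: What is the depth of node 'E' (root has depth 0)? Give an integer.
Answer: 2

Derivation:
Path from root to E: D -> C -> E
Depth = number of edges = 2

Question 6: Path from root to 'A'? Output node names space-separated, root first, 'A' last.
Walk down from root: D -> C -> H -> J -> A

Answer: D C H J A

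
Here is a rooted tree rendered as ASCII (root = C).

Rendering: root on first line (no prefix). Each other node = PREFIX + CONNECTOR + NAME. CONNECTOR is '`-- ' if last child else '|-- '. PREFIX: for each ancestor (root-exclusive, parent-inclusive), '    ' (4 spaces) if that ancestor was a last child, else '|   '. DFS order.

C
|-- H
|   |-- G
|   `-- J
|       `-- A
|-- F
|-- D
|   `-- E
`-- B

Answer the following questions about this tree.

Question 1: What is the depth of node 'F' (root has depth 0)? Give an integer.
Answer: 1

Derivation:
Path from root to F: C -> F
Depth = number of edges = 1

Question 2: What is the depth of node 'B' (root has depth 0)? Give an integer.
Answer: 1

Derivation:
Path from root to B: C -> B
Depth = number of edges = 1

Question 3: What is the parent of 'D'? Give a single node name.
Answer: C

Derivation:
Scan adjacency: D appears as child of C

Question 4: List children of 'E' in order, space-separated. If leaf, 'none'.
Answer: none

Derivation:
Node E's children (from adjacency): (leaf)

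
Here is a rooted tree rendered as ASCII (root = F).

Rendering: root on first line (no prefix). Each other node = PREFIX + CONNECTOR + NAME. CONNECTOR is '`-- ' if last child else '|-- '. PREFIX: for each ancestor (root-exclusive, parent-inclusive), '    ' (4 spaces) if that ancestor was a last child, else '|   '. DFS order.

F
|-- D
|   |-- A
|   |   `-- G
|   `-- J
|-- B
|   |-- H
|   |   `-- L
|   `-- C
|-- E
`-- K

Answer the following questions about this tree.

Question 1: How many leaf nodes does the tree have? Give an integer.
Leaves (nodes with no children): C, E, G, J, K, L

Answer: 6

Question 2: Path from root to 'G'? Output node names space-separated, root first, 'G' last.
Answer: F D A G

Derivation:
Walk down from root: F -> D -> A -> G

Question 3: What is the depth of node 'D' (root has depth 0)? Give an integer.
Answer: 1

Derivation:
Path from root to D: F -> D
Depth = number of edges = 1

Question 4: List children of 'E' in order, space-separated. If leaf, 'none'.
Answer: none

Derivation:
Node E's children (from adjacency): (leaf)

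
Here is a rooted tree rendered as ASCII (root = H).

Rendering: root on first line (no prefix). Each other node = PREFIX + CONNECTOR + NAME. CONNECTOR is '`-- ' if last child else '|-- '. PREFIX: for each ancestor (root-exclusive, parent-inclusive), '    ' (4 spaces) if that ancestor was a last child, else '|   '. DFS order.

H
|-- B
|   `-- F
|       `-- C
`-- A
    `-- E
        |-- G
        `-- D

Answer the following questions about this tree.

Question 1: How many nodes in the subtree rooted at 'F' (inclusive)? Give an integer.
Answer: 2

Derivation:
Subtree rooted at F contains: C, F
Count = 2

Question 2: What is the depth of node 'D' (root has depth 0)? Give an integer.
Path from root to D: H -> A -> E -> D
Depth = number of edges = 3

Answer: 3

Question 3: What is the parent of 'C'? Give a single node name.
Scan adjacency: C appears as child of F

Answer: F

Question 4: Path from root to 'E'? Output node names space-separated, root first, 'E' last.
Answer: H A E

Derivation:
Walk down from root: H -> A -> E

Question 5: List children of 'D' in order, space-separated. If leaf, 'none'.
Node D's children (from adjacency): (leaf)

Answer: none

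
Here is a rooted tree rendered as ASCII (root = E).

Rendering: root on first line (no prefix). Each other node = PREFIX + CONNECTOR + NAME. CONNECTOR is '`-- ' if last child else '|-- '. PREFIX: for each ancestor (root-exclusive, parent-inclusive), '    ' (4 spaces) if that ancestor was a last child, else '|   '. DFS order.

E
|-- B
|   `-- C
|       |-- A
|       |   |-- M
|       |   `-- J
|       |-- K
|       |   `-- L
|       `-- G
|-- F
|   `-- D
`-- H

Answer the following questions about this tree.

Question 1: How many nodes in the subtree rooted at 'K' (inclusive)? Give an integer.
Answer: 2

Derivation:
Subtree rooted at K contains: K, L
Count = 2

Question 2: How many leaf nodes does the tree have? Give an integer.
Leaves (nodes with no children): D, G, H, J, L, M

Answer: 6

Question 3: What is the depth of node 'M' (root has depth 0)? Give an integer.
Answer: 4

Derivation:
Path from root to M: E -> B -> C -> A -> M
Depth = number of edges = 4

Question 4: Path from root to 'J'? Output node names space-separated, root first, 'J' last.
Walk down from root: E -> B -> C -> A -> J

Answer: E B C A J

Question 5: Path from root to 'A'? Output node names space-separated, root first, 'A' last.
Walk down from root: E -> B -> C -> A

Answer: E B C A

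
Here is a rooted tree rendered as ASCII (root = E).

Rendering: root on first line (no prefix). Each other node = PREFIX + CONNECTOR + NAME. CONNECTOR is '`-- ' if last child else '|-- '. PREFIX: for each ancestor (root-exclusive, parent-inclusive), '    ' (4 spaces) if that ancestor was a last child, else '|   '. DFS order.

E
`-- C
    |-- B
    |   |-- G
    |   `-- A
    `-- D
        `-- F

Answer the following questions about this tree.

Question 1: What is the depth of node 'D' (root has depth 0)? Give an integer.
Path from root to D: E -> C -> D
Depth = number of edges = 2

Answer: 2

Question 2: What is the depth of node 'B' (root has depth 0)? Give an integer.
Answer: 2

Derivation:
Path from root to B: E -> C -> B
Depth = number of edges = 2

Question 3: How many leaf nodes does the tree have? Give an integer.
Leaves (nodes with no children): A, F, G

Answer: 3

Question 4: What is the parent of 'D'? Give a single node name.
Answer: C

Derivation:
Scan adjacency: D appears as child of C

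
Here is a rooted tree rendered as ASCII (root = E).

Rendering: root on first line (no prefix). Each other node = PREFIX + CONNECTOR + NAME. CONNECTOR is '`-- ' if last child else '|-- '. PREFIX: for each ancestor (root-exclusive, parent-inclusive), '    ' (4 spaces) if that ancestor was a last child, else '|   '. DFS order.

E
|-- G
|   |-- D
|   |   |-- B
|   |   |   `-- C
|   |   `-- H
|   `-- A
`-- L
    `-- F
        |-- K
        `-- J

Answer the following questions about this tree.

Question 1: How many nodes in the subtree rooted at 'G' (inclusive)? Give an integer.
Answer: 6

Derivation:
Subtree rooted at G contains: A, B, C, D, G, H
Count = 6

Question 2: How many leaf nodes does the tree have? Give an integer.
Answer: 5

Derivation:
Leaves (nodes with no children): A, C, H, J, K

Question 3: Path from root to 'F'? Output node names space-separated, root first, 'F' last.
Walk down from root: E -> L -> F

Answer: E L F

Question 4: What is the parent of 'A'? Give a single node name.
Scan adjacency: A appears as child of G

Answer: G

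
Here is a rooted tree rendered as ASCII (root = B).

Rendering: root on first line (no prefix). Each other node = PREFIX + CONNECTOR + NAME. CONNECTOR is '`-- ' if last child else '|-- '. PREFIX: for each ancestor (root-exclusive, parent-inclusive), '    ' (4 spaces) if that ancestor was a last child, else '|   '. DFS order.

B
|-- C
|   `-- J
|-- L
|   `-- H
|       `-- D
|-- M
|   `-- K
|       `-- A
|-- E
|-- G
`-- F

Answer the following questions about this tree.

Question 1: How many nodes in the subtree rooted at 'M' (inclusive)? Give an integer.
Answer: 3

Derivation:
Subtree rooted at M contains: A, K, M
Count = 3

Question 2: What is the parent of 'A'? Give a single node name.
Answer: K

Derivation:
Scan adjacency: A appears as child of K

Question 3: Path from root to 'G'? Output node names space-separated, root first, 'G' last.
Answer: B G

Derivation:
Walk down from root: B -> G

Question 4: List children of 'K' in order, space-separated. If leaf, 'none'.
Node K's children (from adjacency): A

Answer: A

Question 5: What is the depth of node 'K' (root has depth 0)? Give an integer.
Path from root to K: B -> M -> K
Depth = number of edges = 2

Answer: 2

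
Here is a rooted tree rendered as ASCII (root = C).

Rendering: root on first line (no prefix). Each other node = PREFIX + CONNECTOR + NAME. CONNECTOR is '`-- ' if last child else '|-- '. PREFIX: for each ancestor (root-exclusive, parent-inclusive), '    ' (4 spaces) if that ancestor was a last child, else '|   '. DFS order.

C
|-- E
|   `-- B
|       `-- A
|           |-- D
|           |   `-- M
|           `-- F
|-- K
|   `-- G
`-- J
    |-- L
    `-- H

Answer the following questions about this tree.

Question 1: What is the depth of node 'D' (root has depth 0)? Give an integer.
Path from root to D: C -> E -> B -> A -> D
Depth = number of edges = 4

Answer: 4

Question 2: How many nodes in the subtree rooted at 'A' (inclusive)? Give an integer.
Answer: 4

Derivation:
Subtree rooted at A contains: A, D, F, M
Count = 4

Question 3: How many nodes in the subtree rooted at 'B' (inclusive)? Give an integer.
Answer: 5

Derivation:
Subtree rooted at B contains: A, B, D, F, M
Count = 5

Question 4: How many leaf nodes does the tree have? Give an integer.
Leaves (nodes with no children): F, G, H, L, M

Answer: 5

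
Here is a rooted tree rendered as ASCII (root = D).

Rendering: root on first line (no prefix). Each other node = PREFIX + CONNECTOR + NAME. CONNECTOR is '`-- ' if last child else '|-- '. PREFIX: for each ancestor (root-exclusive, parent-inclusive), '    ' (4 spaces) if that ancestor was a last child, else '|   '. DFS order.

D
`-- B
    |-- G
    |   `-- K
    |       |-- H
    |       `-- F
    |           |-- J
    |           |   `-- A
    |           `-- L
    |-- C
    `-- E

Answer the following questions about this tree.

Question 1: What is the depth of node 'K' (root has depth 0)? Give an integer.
Answer: 3

Derivation:
Path from root to K: D -> B -> G -> K
Depth = number of edges = 3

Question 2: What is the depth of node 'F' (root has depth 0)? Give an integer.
Answer: 4

Derivation:
Path from root to F: D -> B -> G -> K -> F
Depth = number of edges = 4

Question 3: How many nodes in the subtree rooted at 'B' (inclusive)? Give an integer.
Answer: 10

Derivation:
Subtree rooted at B contains: A, B, C, E, F, G, H, J, K, L
Count = 10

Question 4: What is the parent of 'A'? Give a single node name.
Scan adjacency: A appears as child of J

Answer: J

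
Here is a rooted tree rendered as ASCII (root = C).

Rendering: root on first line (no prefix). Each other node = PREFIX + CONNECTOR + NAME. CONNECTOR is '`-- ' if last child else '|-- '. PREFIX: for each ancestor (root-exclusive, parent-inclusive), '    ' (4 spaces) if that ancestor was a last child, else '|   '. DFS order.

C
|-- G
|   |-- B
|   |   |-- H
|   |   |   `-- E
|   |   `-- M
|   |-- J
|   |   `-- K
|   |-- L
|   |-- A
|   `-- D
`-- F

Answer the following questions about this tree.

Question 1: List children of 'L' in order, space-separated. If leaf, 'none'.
Answer: none

Derivation:
Node L's children (from adjacency): (leaf)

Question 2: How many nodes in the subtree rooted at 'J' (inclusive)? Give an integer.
Subtree rooted at J contains: J, K
Count = 2

Answer: 2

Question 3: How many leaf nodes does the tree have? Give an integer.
Answer: 7

Derivation:
Leaves (nodes with no children): A, D, E, F, K, L, M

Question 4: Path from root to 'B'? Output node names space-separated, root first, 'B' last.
Answer: C G B

Derivation:
Walk down from root: C -> G -> B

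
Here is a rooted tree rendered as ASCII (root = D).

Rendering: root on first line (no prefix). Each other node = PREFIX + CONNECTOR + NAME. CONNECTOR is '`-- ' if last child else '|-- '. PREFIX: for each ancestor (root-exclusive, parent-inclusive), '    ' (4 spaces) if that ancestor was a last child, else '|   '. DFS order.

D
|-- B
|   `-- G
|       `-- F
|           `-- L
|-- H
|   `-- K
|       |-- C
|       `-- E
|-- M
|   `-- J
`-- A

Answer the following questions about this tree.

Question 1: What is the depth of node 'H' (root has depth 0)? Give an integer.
Answer: 1

Derivation:
Path from root to H: D -> H
Depth = number of edges = 1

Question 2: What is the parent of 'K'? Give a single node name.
Answer: H

Derivation:
Scan adjacency: K appears as child of H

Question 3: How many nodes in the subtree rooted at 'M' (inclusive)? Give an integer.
Subtree rooted at M contains: J, M
Count = 2

Answer: 2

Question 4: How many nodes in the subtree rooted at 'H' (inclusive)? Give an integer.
Subtree rooted at H contains: C, E, H, K
Count = 4

Answer: 4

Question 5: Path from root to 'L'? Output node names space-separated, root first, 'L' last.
Walk down from root: D -> B -> G -> F -> L

Answer: D B G F L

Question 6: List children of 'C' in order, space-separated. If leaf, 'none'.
Answer: none

Derivation:
Node C's children (from adjacency): (leaf)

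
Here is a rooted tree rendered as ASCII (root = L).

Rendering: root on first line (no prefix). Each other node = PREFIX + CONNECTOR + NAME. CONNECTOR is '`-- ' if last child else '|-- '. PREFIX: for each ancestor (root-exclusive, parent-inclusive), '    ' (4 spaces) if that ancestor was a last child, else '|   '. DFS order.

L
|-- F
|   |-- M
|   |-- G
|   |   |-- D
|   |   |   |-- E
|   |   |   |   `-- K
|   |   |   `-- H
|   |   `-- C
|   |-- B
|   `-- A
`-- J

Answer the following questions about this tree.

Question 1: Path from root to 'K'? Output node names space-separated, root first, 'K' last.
Answer: L F G D E K

Derivation:
Walk down from root: L -> F -> G -> D -> E -> K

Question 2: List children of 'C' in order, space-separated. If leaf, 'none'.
Answer: none

Derivation:
Node C's children (from adjacency): (leaf)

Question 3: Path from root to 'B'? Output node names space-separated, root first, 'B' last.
Walk down from root: L -> F -> B

Answer: L F B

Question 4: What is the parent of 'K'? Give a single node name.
Scan adjacency: K appears as child of E

Answer: E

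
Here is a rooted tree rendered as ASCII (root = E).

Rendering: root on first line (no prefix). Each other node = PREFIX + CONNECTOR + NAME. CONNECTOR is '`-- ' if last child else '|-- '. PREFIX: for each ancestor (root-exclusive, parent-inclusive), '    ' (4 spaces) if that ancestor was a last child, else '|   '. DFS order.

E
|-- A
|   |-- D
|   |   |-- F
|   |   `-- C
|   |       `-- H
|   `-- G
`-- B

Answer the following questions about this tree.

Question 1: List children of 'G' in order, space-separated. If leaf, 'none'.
Node G's children (from adjacency): (leaf)

Answer: none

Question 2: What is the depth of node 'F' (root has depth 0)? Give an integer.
Path from root to F: E -> A -> D -> F
Depth = number of edges = 3

Answer: 3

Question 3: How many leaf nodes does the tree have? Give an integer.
Answer: 4

Derivation:
Leaves (nodes with no children): B, F, G, H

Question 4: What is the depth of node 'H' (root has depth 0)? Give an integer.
Path from root to H: E -> A -> D -> C -> H
Depth = number of edges = 4

Answer: 4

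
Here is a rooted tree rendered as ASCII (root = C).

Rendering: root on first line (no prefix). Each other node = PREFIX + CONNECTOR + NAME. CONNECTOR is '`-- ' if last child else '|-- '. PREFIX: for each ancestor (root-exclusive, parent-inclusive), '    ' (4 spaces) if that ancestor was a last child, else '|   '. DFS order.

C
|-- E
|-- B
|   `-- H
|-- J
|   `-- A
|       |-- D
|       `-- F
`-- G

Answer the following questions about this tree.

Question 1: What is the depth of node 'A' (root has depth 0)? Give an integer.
Answer: 2

Derivation:
Path from root to A: C -> J -> A
Depth = number of edges = 2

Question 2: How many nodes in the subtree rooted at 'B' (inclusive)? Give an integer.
Subtree rooted at B contains: B, H
Count = 2

Answer: 2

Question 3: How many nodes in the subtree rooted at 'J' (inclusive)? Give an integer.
Subtree rooted at J contains: A, D, F, J
Count = 4

Answer: 4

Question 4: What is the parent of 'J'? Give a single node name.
Scan adjacency: J appears as child of C

Answer: C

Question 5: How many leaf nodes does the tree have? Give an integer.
Answer: 5

Derivation:
Leaves (nodes with no children): D, E, F, G, H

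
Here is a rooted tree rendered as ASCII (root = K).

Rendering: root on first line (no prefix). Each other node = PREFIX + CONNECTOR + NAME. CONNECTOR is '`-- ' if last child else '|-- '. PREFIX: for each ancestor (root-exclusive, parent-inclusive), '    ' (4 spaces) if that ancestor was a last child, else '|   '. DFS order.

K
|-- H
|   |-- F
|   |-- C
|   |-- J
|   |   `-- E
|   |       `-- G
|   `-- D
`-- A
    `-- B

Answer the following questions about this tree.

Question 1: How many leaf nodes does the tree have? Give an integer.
Leaves (nodes with no children): B, C, D, F, G

Answer: 5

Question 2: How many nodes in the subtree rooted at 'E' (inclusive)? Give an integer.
Subtree rooted at E contains: E, G
Count = 2

Answer: 2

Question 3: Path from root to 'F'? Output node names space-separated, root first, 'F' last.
Walk down from root: K -> H -> F

Answer: K H F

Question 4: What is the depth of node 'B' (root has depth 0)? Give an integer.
Path from root to B: K -> A -> B
Depth = number of edges = 2

Answer: 2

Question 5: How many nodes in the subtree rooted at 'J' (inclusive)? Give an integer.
Answer: 3

Derivation:
Subtree rooted at J contains: E, G, J
Count = 3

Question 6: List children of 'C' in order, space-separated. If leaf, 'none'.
Answer: none

Derivation:
Node C's children (from adjacency): (leaf)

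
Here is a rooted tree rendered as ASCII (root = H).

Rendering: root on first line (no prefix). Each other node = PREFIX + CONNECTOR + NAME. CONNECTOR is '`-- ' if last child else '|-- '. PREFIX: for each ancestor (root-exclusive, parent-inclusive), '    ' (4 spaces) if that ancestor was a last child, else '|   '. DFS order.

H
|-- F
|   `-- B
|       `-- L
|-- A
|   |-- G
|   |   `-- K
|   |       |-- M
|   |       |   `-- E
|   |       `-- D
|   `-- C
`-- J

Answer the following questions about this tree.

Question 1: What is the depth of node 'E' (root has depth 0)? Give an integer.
Path from root to E: H -> A -> G -> K -> M -> E
Depth = number of edges = 5

Answer: 5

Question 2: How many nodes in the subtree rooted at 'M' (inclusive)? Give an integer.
Answer: 2

Derivation:
Subtree rooted at M contains: E, M
Count = 2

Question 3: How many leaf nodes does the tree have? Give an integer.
Leaves (nodes with no children): C, D, E, J, L

Answer: 5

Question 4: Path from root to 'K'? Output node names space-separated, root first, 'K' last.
Answer: H A G K

Derivation:
Walk down from root: H -> A -> G -> K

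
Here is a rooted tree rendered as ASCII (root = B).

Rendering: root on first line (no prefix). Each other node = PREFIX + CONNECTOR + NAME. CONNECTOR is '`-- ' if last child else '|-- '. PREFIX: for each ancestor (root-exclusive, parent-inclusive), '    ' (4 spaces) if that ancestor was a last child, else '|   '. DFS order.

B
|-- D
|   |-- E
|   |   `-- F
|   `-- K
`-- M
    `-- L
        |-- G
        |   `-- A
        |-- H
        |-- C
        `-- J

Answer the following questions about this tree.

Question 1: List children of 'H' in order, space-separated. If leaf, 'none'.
Node H's children (from adjacency): (leaf)

Answer: none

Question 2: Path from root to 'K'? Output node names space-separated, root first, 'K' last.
Answer: B D K

Derivation:
Walk down from root: B -> D -> K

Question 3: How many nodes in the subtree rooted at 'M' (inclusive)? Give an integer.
Subtree rooted at M contains: A, C, G, H, J, L, M
Count = 7

Answer: 7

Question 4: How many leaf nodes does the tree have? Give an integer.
Answer: 6

Derivation:
Leaves (nodes with no children): A, C, F, H, J, K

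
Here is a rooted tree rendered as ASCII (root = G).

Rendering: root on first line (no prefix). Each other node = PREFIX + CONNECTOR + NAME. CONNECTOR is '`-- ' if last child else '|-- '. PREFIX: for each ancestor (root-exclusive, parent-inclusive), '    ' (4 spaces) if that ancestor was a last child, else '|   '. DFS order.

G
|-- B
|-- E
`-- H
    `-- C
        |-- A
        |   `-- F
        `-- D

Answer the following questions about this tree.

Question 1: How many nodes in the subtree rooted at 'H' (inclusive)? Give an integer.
Answer: 5

Derivation:
Subtree rooted at H contains: A, C, D, F, H
Count = 5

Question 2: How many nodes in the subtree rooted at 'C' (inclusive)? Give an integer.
Answer: 4

Derivation:
Subtree rooted at C contains: A, C, D, F
Count = 4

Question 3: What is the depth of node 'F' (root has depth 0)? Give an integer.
Answer: 4

Derivation:
Path from root to F: G -> H -> C -> A -> F
Depth = number of edges = 4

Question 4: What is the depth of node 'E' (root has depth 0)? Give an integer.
Path from root to E: G -> E
Depth = number of edges = 1

Answer: 1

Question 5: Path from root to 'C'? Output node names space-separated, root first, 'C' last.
Walk down from root: G -> H -> C

Answer: G H C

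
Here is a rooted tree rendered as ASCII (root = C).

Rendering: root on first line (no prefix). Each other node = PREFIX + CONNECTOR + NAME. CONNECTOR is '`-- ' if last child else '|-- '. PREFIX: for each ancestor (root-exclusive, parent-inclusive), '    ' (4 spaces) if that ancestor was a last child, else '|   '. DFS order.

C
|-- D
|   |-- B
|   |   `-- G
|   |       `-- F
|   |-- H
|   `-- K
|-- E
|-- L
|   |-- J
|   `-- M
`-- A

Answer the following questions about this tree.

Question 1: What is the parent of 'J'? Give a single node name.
Answer: L

Derivation:
Scan adjacency: J appears as child of L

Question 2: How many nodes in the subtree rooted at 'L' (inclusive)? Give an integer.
Subtree rooted at L contains: J, L, M
Count = 3

Answer: 3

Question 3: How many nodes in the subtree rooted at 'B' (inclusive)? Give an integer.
Subtree rooted at B contains: B, F, G
Count = 3

Answer: 3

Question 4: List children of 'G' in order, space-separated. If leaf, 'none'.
Node G's children (from adjacency): F

Answer: F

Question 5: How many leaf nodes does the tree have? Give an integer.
Answer: 7

Derivation:
Leaves (nodes with no children): A, E, F, H, J, K, M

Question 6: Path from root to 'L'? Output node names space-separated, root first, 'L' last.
Answer: C L

Derivation:
Walk down from root: C -> L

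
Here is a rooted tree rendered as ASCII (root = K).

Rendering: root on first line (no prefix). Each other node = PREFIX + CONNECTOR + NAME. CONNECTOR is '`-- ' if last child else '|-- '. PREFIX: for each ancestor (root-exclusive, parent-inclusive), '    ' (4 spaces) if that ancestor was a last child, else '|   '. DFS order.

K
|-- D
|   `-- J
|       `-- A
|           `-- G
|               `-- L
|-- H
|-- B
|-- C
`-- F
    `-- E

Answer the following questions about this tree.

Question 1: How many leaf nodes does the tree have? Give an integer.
Answer: 5

Derivation:
Leaves (nodes with no children): B, C, E, H, L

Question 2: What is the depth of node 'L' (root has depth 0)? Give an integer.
Path from root to L: K -> D -> J -> A -> G -> L
Depth = number of edges = 5

Answer: 5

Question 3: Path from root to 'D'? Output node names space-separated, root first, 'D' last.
Walk down from root: K -> D

Answer: K D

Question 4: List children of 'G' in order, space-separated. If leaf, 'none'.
Node G's children (from adjacency): L

Answer: L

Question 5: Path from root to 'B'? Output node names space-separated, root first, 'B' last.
Walk down from root: K -> B

Answer: K B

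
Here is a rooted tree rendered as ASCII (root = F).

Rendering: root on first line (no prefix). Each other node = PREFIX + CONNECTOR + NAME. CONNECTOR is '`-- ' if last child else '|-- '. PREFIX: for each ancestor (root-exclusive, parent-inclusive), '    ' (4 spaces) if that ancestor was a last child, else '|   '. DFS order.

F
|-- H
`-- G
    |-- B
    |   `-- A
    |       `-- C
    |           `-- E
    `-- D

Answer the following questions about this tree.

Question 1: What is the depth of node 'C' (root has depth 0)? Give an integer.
Path from root to C: F -> G -> B -> A -> C
Depth = number of edges = 4

Answer: 4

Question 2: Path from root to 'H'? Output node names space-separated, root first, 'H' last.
Walk down from root: F -> H

Answer: F H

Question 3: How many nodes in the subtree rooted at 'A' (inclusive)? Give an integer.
Answer: 3

Derivation:
Subtree rooted at A contains: A, C, E
Count = 3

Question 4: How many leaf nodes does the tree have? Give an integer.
Answer: 3

Derivation:
Leaves (nodes with no children): D, E, H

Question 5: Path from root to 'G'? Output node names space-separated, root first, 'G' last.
Walk down from root: F -> G

Answer: F G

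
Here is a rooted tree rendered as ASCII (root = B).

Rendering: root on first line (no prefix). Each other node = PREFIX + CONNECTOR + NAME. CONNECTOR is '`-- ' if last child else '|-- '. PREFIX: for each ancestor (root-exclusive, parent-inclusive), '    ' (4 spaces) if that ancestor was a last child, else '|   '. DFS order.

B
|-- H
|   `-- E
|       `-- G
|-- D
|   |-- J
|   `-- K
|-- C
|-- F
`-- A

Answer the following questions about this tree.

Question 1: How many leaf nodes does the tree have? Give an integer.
Leaves (nodes with no children): A, C, F, G, J, K

Answer: 6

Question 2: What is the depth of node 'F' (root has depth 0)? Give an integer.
Path from root to F: B -> F
Depth = number of edges = 1

Answer: 1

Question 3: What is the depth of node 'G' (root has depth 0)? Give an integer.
Path from root to G: B -> H -> E -> G
Depth = number of edges = 3

Answer: 3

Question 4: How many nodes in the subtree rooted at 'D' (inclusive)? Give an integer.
Answer: 3

Derivation:
Subtree rooted at D contains: D, J, K
Count = 3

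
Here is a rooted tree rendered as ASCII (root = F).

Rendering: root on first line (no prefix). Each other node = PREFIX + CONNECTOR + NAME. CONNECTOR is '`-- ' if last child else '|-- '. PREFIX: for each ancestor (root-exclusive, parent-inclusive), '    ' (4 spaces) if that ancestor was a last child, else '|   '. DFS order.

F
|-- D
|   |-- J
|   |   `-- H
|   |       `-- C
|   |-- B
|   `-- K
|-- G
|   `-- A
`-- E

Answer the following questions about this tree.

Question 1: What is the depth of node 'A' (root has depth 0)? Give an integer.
Path from root to A: F -> G -> A
Depth = number of edges = 2

Answer: 2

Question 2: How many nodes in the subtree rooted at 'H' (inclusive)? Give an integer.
Subtree rooted at H contains: C, H
Count = 2

Answer: 2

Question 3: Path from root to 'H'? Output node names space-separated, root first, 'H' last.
Walk down from root: F -> D -> J -> H

Answer: F D J H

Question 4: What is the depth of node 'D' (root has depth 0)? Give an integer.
Path from root to D: F -> D
Depth = number of edges = 1

Answer: 1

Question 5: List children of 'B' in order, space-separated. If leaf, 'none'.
Node B's children (from adjacency): (leaf)

Answer: none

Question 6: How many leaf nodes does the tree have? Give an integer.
Leaves (nodes with no children): A, B, C, E, K

Answer: 5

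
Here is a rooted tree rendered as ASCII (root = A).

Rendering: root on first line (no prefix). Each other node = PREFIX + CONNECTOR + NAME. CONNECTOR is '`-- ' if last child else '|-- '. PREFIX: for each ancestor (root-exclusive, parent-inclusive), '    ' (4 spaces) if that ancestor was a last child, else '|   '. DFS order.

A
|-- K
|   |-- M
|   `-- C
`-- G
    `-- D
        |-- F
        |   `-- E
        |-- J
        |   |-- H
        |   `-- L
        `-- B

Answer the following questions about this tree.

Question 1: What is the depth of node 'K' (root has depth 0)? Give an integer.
Answer: 1

Derivation:
Path from root to K: A -> K
Depth = number of edges = 1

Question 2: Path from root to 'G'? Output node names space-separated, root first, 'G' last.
Walk down from root: A -> G

Answer: A G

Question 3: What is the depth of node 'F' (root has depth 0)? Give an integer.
Path from root to F: A -> G -> D -> F
Depth = number of edges = 3

Answer: 3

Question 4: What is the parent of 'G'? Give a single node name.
Scan adjacency: G appears as child of A

Answer: A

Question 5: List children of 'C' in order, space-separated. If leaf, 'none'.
Node C's children (from adjacency): (leaf)

Answer: none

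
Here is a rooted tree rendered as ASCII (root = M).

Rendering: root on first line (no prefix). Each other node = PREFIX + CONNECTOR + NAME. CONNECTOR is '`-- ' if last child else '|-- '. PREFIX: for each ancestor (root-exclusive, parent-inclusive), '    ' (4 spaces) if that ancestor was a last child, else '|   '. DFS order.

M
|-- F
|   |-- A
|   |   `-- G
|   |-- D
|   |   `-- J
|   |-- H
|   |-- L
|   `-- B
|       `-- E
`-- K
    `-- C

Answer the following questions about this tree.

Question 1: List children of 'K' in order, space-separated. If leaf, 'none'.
Answer: C

Derivation:
Node K's children (from adjacency): C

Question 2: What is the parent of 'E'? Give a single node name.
Scan adjacency: E appears as child of B

Answer: B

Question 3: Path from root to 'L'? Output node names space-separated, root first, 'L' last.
Answer: M F L

Derivation:
Walk down from root: M -> F -> L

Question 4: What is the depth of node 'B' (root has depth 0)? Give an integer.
Path from root to B: M -> F -> B
Depth = number of edges = 2

Answer: 2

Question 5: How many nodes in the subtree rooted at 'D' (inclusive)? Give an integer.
Answer: 2

Derivation:
Subtree rooted at D contains: D, J
Count = 2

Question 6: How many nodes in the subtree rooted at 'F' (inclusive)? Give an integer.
Subtree rooted at F contains: A, B, D, E, F, G, H, J, L
Count = 9

Answer: 9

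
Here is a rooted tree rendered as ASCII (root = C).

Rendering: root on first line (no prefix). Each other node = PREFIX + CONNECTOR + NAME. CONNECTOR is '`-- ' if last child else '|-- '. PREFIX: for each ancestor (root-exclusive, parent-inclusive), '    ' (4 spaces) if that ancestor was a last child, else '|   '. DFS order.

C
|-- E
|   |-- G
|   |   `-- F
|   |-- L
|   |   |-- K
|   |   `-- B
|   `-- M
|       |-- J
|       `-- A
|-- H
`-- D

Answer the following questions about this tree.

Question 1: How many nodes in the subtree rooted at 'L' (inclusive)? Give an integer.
Subtree rooted at L contains: B, K, L
Count = 3

Answer: 3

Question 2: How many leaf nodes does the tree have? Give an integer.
Leaves (nodes with no children): A, B, D, F, H, J, K

Answer: 7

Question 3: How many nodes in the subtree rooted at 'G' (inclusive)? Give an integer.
Subtree rooted at G contains: F, G
Count = 2

Answer: 2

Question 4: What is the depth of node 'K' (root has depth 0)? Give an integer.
Path from root to K: C -> E -> L -> K
Depth = number of edges = 3

Answer: 3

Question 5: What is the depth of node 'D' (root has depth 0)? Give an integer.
Answer: 1

Derivation:
Path from root to D: C -> D
Depth = number of edges = 1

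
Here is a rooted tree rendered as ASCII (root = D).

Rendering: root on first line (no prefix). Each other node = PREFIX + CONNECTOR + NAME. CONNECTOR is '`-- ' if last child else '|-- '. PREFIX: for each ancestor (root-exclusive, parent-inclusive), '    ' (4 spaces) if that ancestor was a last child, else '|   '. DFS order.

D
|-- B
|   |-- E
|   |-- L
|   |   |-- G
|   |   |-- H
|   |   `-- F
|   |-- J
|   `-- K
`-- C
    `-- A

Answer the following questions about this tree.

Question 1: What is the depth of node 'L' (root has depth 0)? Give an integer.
Path from root to L: D -> B -> L
Depth = number of edges = 2

Answer: 2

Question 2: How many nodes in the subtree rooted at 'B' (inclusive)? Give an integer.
Answer: 8

Derivation:
Subtree rooted at B contains: B, E, F, G, H, J, K, L
Count = 8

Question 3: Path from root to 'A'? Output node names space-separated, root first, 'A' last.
Answer: D C A

Derivation:
Walk down from root: D -> C -> A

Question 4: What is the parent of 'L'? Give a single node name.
Scan adjacency: L appears as child of B

Answer: B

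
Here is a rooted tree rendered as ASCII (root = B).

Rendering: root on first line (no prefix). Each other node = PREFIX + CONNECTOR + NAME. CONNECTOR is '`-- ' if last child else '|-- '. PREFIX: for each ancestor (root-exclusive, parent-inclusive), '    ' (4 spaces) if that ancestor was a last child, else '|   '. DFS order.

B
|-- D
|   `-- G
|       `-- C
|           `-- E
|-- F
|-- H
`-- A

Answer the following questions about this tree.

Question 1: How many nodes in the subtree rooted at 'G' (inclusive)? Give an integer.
Answer: 3

Derivation:
Subtree rooted at G contains: C, E, G
Count = 3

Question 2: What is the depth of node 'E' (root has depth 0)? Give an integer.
Path from root to E: B -> D -> G -> C -> E
Depth = number of edges = 4

Answer: 4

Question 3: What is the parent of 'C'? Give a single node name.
Scan adjacency: C appears as child of G

Answer: G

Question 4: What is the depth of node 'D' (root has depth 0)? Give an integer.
Answer: 1

Derivation:
Path from root to D: B -> D
Depth = number of edges = 1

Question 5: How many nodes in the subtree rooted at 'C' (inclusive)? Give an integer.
Answer: 2

Derivation:
Subtree rooted at C contains: C, E
Count = 2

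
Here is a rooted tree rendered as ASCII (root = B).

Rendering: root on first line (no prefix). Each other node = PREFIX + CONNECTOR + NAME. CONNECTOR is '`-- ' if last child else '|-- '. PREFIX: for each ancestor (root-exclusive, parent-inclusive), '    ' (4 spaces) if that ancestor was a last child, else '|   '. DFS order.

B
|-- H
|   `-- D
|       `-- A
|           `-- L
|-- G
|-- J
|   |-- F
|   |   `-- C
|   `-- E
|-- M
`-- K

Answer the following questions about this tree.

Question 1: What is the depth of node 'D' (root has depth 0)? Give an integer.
Path from root to D: B -> H -> D
Depth = number of edges = 2

Answer: 2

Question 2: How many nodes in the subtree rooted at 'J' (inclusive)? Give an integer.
Answer: 4

Derivation:
Subtree rooted at J contains: C, E, F, J
Count = 4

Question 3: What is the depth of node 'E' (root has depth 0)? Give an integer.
Answer: 2

Derivation:
Path from root to E: B -> J -> E
Depth = number of edges = 2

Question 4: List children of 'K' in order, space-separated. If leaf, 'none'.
Answer: none

Derivation:
Node K's children (from adjacency): (leaf)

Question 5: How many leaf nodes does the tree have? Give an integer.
Leaves (nodes with no children): C, E, G, K, L, M

Answer: 6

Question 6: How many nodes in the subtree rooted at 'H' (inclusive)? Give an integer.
Answer: 4

Derivation:
Subtree rooted at H contains: A, D, H, L
Count = 4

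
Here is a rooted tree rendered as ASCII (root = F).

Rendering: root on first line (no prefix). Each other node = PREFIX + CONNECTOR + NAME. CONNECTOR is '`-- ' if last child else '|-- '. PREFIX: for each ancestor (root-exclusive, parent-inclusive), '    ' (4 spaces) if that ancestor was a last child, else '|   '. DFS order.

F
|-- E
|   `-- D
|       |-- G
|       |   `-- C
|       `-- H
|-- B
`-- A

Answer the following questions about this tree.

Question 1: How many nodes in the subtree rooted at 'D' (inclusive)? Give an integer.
Answer: 4

Derivation:
Subtree rooted at D contains: C, D, G, H
Count = 4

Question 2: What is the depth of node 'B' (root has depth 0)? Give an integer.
Path from root to B: F -> B
Depth = number of edges = 1

Answer: 1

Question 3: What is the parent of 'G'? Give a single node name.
Scan adjacency: G appears as child of D

Answer: D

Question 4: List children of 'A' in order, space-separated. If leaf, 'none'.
Node A's children (from adjacency): (leaf)

Answer: none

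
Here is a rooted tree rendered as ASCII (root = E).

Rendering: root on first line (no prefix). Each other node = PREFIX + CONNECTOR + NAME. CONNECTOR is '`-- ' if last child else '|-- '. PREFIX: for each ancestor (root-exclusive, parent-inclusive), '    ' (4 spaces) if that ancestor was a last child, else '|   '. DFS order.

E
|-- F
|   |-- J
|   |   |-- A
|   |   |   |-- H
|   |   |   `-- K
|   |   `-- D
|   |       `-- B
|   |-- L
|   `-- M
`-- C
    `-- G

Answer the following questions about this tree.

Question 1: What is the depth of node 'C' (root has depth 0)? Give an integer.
Path from root to C: E -> C
Depth = number of edges = 1

Answer: 1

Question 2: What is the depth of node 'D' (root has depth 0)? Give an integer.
Answer: 3

Derivation:
Path from root to D: E -> F -> J -> D
Depth = number of edges = 3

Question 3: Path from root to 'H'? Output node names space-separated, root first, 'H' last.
Answer: E F J A H

Derivation:
Walk down from root: E -> F -> J -> A -> H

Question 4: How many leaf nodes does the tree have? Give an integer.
Answer: 6

Derivation:
Leaves (nodes with no children): B, G, H, K, L, M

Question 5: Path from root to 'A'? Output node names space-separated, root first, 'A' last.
Answer: E F J A

Derivation:
Walk down from root: E -> F -> J -> A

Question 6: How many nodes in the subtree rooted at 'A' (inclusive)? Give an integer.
Subtree rooted at A contains: A, H, K
Count = 3

Answer: 3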